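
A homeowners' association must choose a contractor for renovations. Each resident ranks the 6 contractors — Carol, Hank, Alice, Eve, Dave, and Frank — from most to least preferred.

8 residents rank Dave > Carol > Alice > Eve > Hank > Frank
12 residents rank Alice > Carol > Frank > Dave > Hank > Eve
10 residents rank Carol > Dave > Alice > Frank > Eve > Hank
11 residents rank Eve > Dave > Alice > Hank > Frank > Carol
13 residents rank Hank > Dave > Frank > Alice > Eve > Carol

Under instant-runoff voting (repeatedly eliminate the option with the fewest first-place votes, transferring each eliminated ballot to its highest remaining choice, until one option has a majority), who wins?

Round 1: Hank 13, Alice 12, Eve 11, Carol 10, Dave 8, Frank 0. Frank has the fewest and is eliminated.
Round 2: Hank 13, Alice 12, Eve 11, Carol 10, Dave 8. Dave has the fewest and is eliminated.
Round 3: Carol 18, Hank 13, Alice 12, Eve 11. Eve has the fewest and is eliminated.
Round 4: Alice 23, Carol 18, Hank 13. Hank has the fewest and is eliminated.
Round 5: Alice 36, Carol 18. Alice has a majority.

Alice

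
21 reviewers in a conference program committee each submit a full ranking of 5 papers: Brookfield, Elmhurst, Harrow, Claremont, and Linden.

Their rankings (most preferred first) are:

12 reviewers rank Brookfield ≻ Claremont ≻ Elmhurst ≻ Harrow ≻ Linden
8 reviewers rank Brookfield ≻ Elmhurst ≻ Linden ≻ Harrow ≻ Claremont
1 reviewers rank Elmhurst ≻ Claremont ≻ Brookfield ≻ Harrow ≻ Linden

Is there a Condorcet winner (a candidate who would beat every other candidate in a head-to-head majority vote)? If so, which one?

Head-to-head results (21 voters total):
Brookfield vs Elmhurst: Brookfield wins 20–1.
Brookfield vs Harrow: Brookfield wins 21–0.
Brookfield vs Claremont: Brookfield wins 20–1.
Brookfield vs Linden: Brookfield wins 21–0.
Elmhurst vs Harrow: Elmhurst wins 21–0.
Elmhurst vs Claremont: Claremont wins 12–9.
Elmhurst vs Linden: Elmhurst wins 21–0.
Harrow vs Claremont: Claremont wins 13–8.
Harrow vs Linden: Harrow wins 13–8.
Claremont vs Linden: Claremont wins 13–8.
Brookfield beats each rival — Elmhurst (20–1), Harrow (21–0), Claremont (20–1), Linden (21–0) — so Brookfield is the Condorcet winner.

Brookfield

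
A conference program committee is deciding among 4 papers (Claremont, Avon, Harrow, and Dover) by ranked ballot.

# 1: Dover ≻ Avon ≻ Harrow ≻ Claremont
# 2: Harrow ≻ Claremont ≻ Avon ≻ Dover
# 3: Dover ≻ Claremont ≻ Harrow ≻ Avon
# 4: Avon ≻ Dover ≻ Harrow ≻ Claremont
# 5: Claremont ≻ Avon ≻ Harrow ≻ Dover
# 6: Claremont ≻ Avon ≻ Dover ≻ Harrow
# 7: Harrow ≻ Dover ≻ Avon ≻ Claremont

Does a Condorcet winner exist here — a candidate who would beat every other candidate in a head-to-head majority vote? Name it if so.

Head-to-head results (7 voters total):
Claremont vs Avon: Claremont wins 4–3.
Claremont vs Harrow: Harrow wins 4–3.
Claremont vs Dover: Dover wins 4–3.
Avon vs Harrow: Avon wins 4–3.
Avon vs Dover: Avon wins 4–3.
Harrow vs Dover: Dover wins 4–3.
No candidate beats all others: Claremont beats Avon beats Harrow beats Claremont, a majority cycle.

No Condorcet winner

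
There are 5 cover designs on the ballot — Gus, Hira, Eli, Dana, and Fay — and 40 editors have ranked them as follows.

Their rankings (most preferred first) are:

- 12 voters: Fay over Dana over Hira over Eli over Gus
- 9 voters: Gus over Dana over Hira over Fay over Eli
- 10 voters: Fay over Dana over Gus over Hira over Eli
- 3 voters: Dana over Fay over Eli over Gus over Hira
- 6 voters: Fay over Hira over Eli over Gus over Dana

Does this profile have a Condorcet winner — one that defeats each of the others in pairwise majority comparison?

Yes

Head-to-head results (40 voters total):
Gus vs Hira: Gus wins 22–18.
Gus vs Eli: Eli wins 21–19.
Gus vs Dana: Dana wins 25–15.
Gus vs Fay: Fay wins 31–9.
Hira vs Eli: Hira wins 37–3.
Hira vs Dana: Dana wins 34–6.
Hira vs Fay: Fay wins 31–9.
Eli vs Dana: Dana wins 34–6.
Eli vs Fay: Fay wins 40–0.
Dana vs Fay: Fay wins 28–12.
Fay beats each rival — Gus (31–9), Hira (31–9), Eli (40–0), Dana (28–12) — so Fay is the Condorcet winner.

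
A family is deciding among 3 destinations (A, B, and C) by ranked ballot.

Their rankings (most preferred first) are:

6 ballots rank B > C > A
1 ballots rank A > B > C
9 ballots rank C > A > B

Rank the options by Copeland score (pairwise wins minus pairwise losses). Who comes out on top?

Pairwise results:
  A vs B: A wins 10–6.
  A vs C: C wins 15–1.
  B vs C: C wins 9–7.
Copeland scores (wins − losses):
  A: 1 − 1 = 0
  B: 0 − 2 = -2
  C: 2 − 0 = 2
C has the best Copeland score.

C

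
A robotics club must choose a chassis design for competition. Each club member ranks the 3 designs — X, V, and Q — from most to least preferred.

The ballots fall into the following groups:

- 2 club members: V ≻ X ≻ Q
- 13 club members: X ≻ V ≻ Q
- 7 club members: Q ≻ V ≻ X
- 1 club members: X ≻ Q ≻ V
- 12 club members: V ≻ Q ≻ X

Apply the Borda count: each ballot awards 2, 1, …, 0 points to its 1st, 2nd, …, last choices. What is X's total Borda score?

Borda scores:
  X: 2·1 + 13·2 + 7·0 + 2 + 12·0 = 30
  V: 2·2 + 13·1 + 7·1 + 0 + 12·2 = 48
  Q: 2·0 + 13·0 + 7·2 + 1 + 12·1 = 27

30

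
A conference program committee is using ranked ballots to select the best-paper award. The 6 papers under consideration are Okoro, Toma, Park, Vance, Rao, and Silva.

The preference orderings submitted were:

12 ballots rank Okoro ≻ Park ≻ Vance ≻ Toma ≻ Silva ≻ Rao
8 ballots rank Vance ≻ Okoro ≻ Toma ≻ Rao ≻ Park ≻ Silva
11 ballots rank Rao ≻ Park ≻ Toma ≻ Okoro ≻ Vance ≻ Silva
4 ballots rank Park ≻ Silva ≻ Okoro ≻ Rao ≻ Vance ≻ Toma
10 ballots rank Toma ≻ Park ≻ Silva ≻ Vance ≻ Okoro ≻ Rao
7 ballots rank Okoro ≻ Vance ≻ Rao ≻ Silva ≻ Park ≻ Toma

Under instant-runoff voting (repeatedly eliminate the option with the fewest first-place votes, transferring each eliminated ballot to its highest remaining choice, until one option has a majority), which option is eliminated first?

Round 1: Okoro 19, Rao 11, Toma 10, Vance 8, Park 4, Silva 0. Silva has the fewest and is eliminated.
Round 2: Okoro 19, Rao 11, Toma 10, Vance 8, Park 4. Park has the fewest and is eliminated.
Round 3: Okoro 23, Rao 11, Toma 10, Vance 8. Vance has the fewest and is eliminated.
Round 4: Okoro 31, Rao 11, Toma 10. Okoro has a majority.

Silva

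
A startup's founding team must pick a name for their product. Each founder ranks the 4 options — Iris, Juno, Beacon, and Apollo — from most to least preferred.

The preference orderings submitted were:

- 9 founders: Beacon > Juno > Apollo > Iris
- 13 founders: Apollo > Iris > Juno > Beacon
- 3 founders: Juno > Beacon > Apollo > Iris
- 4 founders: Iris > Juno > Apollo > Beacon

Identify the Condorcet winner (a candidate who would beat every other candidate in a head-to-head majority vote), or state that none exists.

None — there is no Condorcet winner

Head-to-head results (29 voters total):
Iris vs Juno: Iris wins 17–12.
Iris vs Beacon: Iris wins 17–12.
Iris vs Apollo: Apollo wins 25–4.
Juno vs Beacon: Juno wins 20–9.
Juno vs Apollo: Juno wins 16–13.
Beacon vs Apollo: Apollo wins 17–12.
No candidate beats all others: Iris beats Juno beats Apollo beats Iris, a majority cycle.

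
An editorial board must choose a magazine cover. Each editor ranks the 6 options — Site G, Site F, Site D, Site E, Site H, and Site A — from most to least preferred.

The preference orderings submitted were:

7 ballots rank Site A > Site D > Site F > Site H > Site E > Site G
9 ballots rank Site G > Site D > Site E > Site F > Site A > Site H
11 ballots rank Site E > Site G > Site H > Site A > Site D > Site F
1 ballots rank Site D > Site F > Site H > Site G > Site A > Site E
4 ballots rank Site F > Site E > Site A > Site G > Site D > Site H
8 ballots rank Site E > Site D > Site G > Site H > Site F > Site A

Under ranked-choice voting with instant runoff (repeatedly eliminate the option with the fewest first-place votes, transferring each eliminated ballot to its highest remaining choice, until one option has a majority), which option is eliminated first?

Site H

Round 1: Site E 19, Site G 9, Site A 7, Site F 4, Site D 1, Site H 0. Site H has the fewest and is eliminated.
Round 2: Site E 19, Site G 9, Site A 7, Site F 4, Site D 1. Site D has the fewest and is eliminated.
Round 3: Site E 19, Site G 9, Site A 7, Site F 5. Site F has the fewest and is eliminated.
Round 4: Site E 23, Site G 10, Site A 7. Site E has a majority.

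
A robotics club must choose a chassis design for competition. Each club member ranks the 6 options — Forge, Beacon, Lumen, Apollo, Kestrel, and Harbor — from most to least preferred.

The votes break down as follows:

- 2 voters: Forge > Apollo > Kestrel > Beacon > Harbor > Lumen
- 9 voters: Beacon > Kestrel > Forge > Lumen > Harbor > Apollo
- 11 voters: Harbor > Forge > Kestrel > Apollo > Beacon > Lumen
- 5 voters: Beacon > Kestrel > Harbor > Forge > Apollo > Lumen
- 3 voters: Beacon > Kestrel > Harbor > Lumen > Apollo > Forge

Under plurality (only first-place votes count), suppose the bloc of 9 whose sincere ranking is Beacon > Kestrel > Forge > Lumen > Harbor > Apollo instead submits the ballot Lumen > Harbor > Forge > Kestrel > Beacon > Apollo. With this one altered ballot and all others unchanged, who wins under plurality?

First-place totals with the altered ballot: Forge 2, Beacon 8, Lumen 9, Apollo 0, Kestrel 0, Harbor 11.
The switch changes the winner from Beacon to Harbor.

Harbor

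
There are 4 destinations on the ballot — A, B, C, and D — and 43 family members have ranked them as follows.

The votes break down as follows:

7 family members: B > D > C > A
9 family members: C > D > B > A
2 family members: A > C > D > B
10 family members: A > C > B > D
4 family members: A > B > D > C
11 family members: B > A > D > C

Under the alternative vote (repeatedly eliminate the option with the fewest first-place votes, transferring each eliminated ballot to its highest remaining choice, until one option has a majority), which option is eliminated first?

D

Round 1: B 18, A 16, C 9, D 0. D has the fewest and is eliminated.
Round 2: B 18, A 16, C 9. C has the fewest and is eliminated.
Round 3: B 27, A 16. B has a majority.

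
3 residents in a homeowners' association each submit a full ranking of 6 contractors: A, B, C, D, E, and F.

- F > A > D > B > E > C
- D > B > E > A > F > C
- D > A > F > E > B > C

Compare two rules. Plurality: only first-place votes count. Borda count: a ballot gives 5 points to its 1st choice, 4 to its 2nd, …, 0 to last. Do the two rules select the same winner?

Plurality first-place counts: A 0, B 0, C 0, D 2, E 0, F 1 → D.
Borda totals: A 10, B 7, C 0, D 13, E 6, F 9 → D.
The two rules agree on D.

Yes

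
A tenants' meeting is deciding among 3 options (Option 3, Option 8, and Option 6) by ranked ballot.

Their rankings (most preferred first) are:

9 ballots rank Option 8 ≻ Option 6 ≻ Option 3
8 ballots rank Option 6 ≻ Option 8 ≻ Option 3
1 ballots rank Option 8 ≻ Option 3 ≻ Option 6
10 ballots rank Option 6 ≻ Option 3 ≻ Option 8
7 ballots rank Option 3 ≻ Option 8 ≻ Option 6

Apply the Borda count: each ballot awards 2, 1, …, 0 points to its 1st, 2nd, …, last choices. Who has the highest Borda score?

Borda scores:
  Option 3: 9·0 + 8·0 + 1 + 10·1 + 7·2 = 25
  Option 8: 9·2 + 8·1 + 2 + 10·0 + 7·1 = 35
  Option 6: 9·1 + 8·2 + 0 + 10·2 + 7·0 = 45
Option 6 has the highest total.

Option 6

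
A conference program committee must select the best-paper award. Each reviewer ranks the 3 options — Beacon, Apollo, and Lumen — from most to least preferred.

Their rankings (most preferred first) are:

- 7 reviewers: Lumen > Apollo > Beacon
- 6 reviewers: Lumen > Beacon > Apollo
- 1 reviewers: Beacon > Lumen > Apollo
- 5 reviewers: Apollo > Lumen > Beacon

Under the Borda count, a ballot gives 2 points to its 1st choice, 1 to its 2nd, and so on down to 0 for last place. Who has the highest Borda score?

Borda scores:
  Beacon: 7·0 + 6·1 + 2 + 5·0 = 8
  Apollo: 7·1 + 6·0 + 0 + 5·2 = 17
  Lumen: 7·2 + 6·2 + 1 + 5·1 = 32
Lumen has the highest total.

Lumen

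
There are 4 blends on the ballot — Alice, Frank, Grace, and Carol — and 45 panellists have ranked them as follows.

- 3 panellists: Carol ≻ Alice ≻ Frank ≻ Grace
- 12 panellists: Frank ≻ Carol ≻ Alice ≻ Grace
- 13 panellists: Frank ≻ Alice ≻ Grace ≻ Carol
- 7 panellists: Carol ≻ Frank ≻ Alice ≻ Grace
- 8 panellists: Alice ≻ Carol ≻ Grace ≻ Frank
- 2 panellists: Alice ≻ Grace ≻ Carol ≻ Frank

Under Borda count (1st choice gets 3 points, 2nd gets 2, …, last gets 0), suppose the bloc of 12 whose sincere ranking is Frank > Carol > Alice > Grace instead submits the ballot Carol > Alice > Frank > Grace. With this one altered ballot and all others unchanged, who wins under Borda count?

Borda totals with the altered ballot: Alice 93, Frank 68, Grace 25, Carol 84.
The switch changes the winner from Frank to Alice.

Alice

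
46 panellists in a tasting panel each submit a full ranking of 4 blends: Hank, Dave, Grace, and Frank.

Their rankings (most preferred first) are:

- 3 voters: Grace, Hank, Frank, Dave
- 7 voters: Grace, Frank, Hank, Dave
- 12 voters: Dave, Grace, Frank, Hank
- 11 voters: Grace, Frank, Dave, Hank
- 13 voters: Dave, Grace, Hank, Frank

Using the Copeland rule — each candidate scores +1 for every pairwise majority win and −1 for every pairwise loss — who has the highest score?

Dave

Pairwise results:
  Hank vs Dave: Dave wins 36–10.
  Hank vs Grace: Grace wins 46–0.
  Hank vs Frank: Frank wins 30–16.
  Dave vs Grace: Dave wins 25–21.
  Dave vs Frank: Dave wins 25–21.
  Grace vs Frank: Grace wins 46–0.
Copeland scores (wins − losses):
  Hank: 0 − 3 = -3
  Dave: 3 − 0 = 3
  Grace: 2 − 1 = 1
  Frank: 1 − 2 = -1
Dave has the best Copeland score.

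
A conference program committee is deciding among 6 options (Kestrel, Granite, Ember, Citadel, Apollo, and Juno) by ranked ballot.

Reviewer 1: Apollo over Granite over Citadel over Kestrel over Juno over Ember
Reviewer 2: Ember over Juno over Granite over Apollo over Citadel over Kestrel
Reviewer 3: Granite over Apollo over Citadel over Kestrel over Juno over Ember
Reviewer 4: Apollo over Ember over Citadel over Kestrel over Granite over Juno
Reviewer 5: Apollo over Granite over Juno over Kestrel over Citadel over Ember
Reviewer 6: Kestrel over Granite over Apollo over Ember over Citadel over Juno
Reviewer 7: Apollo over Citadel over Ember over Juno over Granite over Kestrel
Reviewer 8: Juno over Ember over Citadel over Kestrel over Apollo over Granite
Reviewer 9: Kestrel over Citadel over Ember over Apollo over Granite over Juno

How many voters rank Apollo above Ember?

6

Ballots ranking Apollo above Ember: 6.
Ballots ranking Ember above Apollo: 3.
So 6 of 9 voters prefer Apollo to Ember.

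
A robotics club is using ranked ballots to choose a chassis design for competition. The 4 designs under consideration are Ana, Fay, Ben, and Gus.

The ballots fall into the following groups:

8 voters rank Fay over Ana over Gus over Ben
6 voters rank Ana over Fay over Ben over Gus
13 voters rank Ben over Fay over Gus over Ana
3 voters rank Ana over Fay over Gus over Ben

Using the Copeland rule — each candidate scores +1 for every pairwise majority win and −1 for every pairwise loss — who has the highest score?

Fay

Pairwise results:
  Ana vs Fay: Fay wins 21–9.
  Ana vs Ben: Ana wins 17–13.
  Ana vs Gus: Ana wins 17–13.
  Fay vs Ben: Fay wins 17–13.
  Fay vs Gus: Fay wins 30–0.
  Ben vs Gus: Ben wins 19–11.
Copeland scores (wins − losses):
  Ana: 2 − 1 = 1
  Fay: 3 − 0 = 3
  Ben: 1 − 2 = -1
  Gus: 0 − 3 = -3
Fay has the best Copeland score.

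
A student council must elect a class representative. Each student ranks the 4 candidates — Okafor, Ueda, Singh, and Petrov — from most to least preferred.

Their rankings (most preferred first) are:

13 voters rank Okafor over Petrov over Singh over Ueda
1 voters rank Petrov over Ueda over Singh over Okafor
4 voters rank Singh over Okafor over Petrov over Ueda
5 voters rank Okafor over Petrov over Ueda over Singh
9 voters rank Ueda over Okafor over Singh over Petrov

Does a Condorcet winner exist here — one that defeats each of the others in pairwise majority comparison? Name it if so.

Okafor

Head-to-head results (32 voters total):
Okafor vs Ueda: Okafor wins 22–10.
Okafor vs Singh: Okafor wins 27–5.
Okafor vs Petrov: Okafor wins 31–1.
Ueda vs Singh: Singh wins 17–15.
Ueda vs Petrov: Petrov wins 23–9.
Singh vs Petrov: Petrov wins 19–13.
Okafor beats each rival — Ueda (22–10), Singh (27–5), Petrov (31–1) — so Okafor is the Condorcet winner.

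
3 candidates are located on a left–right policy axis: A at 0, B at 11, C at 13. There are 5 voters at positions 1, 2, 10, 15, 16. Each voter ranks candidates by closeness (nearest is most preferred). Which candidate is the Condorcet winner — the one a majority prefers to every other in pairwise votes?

B

With single-peaked preferences on a line, the Condorcet winner is the candidate closest to the median voter.
The median voter (position 10) is closest to B at 11.
Check: B vs A — voters closer to B: 3 of 5.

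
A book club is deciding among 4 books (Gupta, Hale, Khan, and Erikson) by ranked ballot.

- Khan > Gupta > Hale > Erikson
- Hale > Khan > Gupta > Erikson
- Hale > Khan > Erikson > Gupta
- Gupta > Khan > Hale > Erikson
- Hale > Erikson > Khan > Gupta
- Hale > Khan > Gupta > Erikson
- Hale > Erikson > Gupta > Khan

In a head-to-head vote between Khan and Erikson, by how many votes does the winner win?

Ballots ranking Khan above Erikson: 5.
Ballots ranking Erikson above Khan: 2.
Khan wins 5–2, a margin of 3.

3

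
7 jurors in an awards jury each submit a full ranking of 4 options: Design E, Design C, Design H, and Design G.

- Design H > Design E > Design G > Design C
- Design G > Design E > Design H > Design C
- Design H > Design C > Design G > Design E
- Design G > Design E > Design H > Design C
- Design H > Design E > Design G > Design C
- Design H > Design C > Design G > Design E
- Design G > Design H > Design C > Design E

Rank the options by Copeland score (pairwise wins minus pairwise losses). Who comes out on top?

Pairwise results:
  Design E vs Design C: Design E wins 4–3.
  Design E vs Design H: Design H wins 5–2.
  Design E vs Design G: Design G wins 5–2.
  Design C vs Design H: Design H wins 7–0.
  Design C vs Design G: Design G wins 5–2.
  Design H vs Design G: Design H wins 4–3.
Copeland scores (wins − losses):
  Design E: 1 − 2 = -1
  Design C: 0 − 3 = -3
  Design H: 3 − 0 = 3
  Design G: 2 − 1 = 1
Design H has the best Copeland score.

Design H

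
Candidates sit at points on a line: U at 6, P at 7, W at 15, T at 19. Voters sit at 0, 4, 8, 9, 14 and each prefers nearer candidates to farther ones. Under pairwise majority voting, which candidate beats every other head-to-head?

With single-peaked preferences on a line, the Condorcet winner is the candidate closest to the median voter.
The median voter (position 8) is closest to P at 7.
Check: P vs W — voters closer to P: 4 of 5.

P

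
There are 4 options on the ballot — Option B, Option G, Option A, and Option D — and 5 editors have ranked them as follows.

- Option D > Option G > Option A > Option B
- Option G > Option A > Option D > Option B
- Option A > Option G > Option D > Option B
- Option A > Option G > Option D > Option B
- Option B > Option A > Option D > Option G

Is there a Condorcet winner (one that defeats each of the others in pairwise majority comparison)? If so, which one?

Option A

Head-to-head results (5 voters total):
Option B vs Option G: Option G wins 4–1.
Option B vs Option A: Option A wins 4–1.
Option B vs Option D: Option D wins 4–1.
Option G vs Option A: Option A wins 3–2.
Option G vs Option D: Option G wins 3–2.
Option A vs Option D: Option A wins 4–1.
Option A beats each rival — Option B (4–1), Option G (3–2), Option D (4–1) — so Option A is the Condorcet winner.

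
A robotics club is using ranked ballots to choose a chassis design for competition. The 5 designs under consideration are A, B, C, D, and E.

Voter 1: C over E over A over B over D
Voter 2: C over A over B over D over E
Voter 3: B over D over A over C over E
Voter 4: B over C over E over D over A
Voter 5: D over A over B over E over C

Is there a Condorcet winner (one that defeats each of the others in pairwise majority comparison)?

Head-to-head results (5 voters total):
A vs B: A wins 3–2.
A vs C: C wins 3–2.
A vs D: D wins 3–2.
A vs E: A wins 3–2.
B vs C: B wins 3–2.
B vs D: B wins 4–1.
B vs E: B wins 4–1.
C vs D: C wins 3–2.
C vs E: C wins 4–1.
D vs E: D wins 3–2.
No candidate beats all others: A beats B beats C beats A, a majority cycle.

No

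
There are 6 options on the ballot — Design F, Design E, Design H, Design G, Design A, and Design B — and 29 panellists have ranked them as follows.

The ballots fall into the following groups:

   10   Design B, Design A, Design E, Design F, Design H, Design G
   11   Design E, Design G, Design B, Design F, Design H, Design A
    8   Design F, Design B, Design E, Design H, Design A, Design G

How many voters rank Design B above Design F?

Ballots ranking Design B above Design F: 10+11 = 21.
Ballots ranking Design F above Design B: 8.
So 21 of 29 voters prefer Design B to Design F.

21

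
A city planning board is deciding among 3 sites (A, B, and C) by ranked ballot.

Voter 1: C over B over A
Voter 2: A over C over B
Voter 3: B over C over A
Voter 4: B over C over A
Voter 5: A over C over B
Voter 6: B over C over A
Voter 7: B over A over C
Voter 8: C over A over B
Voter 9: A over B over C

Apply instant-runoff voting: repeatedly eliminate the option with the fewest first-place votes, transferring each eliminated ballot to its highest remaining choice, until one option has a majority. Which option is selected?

B

Round 1: B 4, A 3, C 2. C has the fewest and is eliminated.
Round 2: B 5, A 4. B has a majority.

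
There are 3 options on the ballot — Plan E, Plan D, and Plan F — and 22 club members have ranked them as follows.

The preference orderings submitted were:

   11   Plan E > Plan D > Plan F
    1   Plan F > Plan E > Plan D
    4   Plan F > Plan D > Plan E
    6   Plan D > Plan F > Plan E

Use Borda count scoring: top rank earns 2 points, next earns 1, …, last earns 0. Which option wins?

Plan D

Borda scores:
  Plan E: 11·2 + 1 + 4·0 + 6·0 = 23
  Plan D: 11·1 + 0 + 4·1 + 6·2 = 27
  Plan F: 11·0 + 2 + 4·2 + 6·1 = 16
Plan D has the highest total.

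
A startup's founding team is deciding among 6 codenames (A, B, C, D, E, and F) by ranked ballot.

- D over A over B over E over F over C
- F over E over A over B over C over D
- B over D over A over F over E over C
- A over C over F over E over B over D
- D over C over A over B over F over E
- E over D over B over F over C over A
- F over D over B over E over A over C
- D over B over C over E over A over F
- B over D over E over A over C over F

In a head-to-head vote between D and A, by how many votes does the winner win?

Ballots ranking D above A: 7.
Ballots ranking A above D: 2.
D wins 7–2, a margin of 5.

5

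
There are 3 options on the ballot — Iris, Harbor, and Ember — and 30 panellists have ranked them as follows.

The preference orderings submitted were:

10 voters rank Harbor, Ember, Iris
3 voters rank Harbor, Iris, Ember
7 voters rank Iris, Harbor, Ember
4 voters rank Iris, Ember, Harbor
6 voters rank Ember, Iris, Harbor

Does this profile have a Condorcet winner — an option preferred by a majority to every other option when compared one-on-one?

Head-to-head results (30 voters total):
Iris vs Harbor: Iris wins 17–13.
Iris vs Ember: Ember wins 16–14.
Harbor vs Ember: Harbor wins 20–10.
No candidate beats all others: Iris beats Harbor beats Ember beats Iris, a majority cycle.

No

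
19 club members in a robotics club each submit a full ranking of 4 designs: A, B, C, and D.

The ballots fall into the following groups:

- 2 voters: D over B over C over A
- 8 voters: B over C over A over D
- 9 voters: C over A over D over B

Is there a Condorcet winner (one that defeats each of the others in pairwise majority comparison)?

Head-to-head results (19 voters total):
A vs B: B wins 10–9.
A vs C: C wins 19–0.
A vs D: A wins 17–2.
B vs C: B wins 10–9.
B vs D: D wins 11–8.
C vs D: C wins 17–2.
No candidate beats all others: A beats D beats B beats A, a majority cycle.

No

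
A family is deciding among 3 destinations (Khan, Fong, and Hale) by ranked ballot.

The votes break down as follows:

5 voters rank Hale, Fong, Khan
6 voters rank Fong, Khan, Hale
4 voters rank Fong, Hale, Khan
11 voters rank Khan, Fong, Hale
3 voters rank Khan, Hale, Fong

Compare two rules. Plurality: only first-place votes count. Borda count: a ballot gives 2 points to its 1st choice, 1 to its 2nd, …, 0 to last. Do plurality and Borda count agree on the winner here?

Plurality first-place counts: Khan 14, Fong 10, Hale 5 → Khan.
Borda totals: Khan 34, Fong 36, Hale 17 → Fong.
The two rules disagree: plurality picks Khan, Borda picks Fong.

No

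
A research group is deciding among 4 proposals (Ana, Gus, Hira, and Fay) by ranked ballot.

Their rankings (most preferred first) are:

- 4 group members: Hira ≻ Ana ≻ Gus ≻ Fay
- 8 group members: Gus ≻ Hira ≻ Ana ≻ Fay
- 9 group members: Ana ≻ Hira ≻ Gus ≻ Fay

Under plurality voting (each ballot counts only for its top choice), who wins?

Ana

First-place vote totals:
  Ana: 9
  Gus: 8
  Hira: 4
  Fay: 0
Ana has the most first-place votes.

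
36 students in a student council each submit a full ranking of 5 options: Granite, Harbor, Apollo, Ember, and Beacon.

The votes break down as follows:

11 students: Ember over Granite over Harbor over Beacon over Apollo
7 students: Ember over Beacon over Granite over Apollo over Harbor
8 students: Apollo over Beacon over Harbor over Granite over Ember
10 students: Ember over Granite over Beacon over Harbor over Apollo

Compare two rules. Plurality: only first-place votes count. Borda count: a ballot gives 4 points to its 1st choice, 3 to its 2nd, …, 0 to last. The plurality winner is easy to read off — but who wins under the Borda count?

Plurality first-place counts: Granite 0, Harbor 0, Apollo 8, Ember 28, Beacon 0 → Ember.
Borda totals: Granite 85, Harbor 48, Apollo 39, Ember 112, Beacon 76 → Ember.

Ember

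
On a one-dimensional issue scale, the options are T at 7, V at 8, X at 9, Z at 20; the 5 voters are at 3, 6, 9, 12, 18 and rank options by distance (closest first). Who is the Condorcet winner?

With single-peaked preferences on a line, the Condorcet winner is the candidate closest to the median voter.
The median voter (position 9) is closest to X at 9.
Check: X vs T — voters closer to X: 3 of 5.

X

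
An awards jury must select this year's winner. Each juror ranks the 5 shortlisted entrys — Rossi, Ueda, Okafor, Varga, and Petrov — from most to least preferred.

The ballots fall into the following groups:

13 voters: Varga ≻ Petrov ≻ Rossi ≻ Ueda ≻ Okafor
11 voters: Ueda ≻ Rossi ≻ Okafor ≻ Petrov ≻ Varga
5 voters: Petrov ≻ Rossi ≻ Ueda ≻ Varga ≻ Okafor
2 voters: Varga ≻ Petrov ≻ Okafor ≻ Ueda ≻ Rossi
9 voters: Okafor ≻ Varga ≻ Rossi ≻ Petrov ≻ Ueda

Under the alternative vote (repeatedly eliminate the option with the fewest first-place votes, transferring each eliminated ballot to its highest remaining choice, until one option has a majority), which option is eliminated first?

Rossi

Round 1: Varga 15, Ueda 11, Okafor 9, Petrov 5, Rossi 0. Rossi has the fewest and is eliminated.
Round 2: Varga 15, Ueda 11, Okafor 9, Petrov 5. Petrov has the fewest and is eliminated.
Round 3: Ueda 16, Varga 15, Okafor 9. Okafor has the fewest and is eliminated.
Round 4: Varga 24, Ueda 16. Varga has a majority.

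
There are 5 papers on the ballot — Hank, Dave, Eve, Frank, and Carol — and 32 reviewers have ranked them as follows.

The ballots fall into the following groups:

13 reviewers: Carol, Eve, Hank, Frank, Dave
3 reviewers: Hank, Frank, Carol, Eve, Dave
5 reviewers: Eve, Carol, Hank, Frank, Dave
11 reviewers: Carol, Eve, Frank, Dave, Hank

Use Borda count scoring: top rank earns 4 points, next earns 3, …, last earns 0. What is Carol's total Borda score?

Borda scores:
  Hank: 13·2 + 3·4 + 5·2 + 11·0 = 48
  Dave: 13·0 + 3·0 + 5·0 + 11·1 = 11
  Eve: 13·3 + 3·1 + 5·4 + 11·3 = 95
  Frank: 13·1 + 3·3 + 5·1 + 11·2 = 49
  Carol: 13·4 + 3·2 + 5·3 + 11·4 = 117

117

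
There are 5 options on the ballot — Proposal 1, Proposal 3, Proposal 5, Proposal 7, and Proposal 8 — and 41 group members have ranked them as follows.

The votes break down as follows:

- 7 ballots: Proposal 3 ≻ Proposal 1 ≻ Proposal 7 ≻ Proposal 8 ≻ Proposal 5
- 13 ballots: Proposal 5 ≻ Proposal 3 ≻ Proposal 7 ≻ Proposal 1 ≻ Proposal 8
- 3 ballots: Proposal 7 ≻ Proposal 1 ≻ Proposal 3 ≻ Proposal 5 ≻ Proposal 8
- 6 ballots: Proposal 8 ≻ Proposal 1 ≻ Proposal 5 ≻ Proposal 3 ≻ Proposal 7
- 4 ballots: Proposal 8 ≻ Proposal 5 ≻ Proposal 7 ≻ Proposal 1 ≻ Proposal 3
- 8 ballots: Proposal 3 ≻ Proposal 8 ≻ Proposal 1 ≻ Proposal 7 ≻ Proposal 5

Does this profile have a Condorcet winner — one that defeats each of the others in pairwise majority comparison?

Head-to-head results (41 voters total):
Proposal 1 vs Proposal 3: Proposal 3 wins 28–13.
Proposal 1 vs Proposal 5: Proposal 1 wins 24–17.
Proposal 1 vs Proposal 7: Proposal 1 wins 21–20.
Proposal 1 vs Proposal 8: Proposal 1 wins 23–18.
Proposal 3 vs Proposal 5: Proposal 5 wins 23–18.
Proposal 3 vs Proposal 7: Proposal 3 wins 34–7.
Proposal 3 vs Proposal 8: Proposal 3 wins 31–10.
Proposal 5 vs Proposal 7: Proposal 5 wins 23–18.
Proposal 5 vs Proposal 8: Proposal 8 wins 25–16.
Proposal 7 vs Proposal 8: Proposal 7 wins 23–18.
No candidate beats all others: Proposal 1 beats Proposal 5 beats Proposal 3 beats Proposal 1, a majority cycle.

No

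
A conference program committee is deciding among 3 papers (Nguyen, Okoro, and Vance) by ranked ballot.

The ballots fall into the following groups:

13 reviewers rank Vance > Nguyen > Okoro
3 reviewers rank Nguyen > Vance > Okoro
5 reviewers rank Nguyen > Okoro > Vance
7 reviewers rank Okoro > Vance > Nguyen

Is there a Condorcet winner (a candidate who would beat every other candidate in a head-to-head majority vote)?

Yes

Head-to-head results (28 voters total):
Nguyen vs Okoro: Nguyen wins 21–7.
Nguyen vs Vance: Vance wins 20–8.
Okoro vs Vance: Vance wins 16–12.
Vance beats each rival — Nguyen (20–8), Okoro (16–12) — so Vance is the Condorcet winner.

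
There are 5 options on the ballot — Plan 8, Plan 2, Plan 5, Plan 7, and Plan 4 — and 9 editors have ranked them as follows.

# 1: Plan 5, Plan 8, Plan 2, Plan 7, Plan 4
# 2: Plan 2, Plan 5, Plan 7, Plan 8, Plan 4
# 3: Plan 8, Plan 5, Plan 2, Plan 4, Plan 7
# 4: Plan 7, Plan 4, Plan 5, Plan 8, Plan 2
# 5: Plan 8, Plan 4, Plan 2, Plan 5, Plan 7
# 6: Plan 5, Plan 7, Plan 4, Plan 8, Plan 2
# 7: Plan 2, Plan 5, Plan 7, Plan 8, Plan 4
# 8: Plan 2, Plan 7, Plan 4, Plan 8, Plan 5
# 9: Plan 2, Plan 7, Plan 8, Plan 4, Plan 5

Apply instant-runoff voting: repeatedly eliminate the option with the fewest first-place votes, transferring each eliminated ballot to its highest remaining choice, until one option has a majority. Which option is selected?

Round 1: Plan 2 4, Plan 8 2, Plan 5 2, Plan 7 1, Plan 4 0. Plan 4 has the fewest and is eliminated.
Round 2: Plan 2 4, Plan 8 2, Plan 5 2, Plan 7 1. Plan 7 has the fewest and is eliminated.
Round 3: Plan 2 4, Plan 5 3, Plan 8 2. Plan 8 has the fewest and is eliminated.
Round 4: Plan 2 5, Plan 5 4. Plan 2 has a majority.

Plan 2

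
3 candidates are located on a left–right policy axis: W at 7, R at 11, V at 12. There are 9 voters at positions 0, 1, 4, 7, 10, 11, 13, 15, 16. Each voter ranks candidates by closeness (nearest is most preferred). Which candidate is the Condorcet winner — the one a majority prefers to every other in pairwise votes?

R

With single-peaked preferences on a line, the Condorcet winner is the candidate closest to the median voter.
The median voter (position 10) is closest to R at 11.
Check: R vs W — voters closer to R: 5 of 9.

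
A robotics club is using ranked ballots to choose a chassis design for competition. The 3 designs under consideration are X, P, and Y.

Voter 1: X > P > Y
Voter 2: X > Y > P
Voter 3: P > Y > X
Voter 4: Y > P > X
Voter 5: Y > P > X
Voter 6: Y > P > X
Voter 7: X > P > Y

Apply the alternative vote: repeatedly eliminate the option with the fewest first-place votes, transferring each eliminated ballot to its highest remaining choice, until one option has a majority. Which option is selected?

Y

Round 1: X 3, Y 3, P 1. P has the fewest and is eliminated.
Round 2: Y 4, X 3. Y has a majority.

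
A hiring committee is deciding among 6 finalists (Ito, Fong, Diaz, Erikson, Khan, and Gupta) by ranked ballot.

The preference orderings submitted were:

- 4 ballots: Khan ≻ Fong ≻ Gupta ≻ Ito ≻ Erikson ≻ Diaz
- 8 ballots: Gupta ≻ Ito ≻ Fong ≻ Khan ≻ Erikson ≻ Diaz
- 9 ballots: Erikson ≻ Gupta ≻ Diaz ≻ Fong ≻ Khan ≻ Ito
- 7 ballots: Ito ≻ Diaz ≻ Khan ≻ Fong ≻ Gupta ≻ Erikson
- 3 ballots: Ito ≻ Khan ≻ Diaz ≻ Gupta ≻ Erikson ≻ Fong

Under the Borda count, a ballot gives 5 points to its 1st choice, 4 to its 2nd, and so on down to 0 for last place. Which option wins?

Borda scores:
  Ito: 4·2 + 8·4 + 9·0 + 7·5 + 3·5 = 90
  Fong: 4·4 + 8·3 + 9·2 + 7·2 + 3·0 = 72
  Diaz: 4·0 + 8·0 + 9·3 + 7·4 + 3·3 = 64
  Erikson: 4·1 + 8·1 + 9·5 + 7·0 + 3·1 = 60
  Khan: 4·5 + 8·2 + 9·1 + 7·3 + 3·4 = 78
  Gupta: 4·3 + 8·5 + 9·4 + 7·1 + 3·2 = 101
Gupta has the highest total.

Gupta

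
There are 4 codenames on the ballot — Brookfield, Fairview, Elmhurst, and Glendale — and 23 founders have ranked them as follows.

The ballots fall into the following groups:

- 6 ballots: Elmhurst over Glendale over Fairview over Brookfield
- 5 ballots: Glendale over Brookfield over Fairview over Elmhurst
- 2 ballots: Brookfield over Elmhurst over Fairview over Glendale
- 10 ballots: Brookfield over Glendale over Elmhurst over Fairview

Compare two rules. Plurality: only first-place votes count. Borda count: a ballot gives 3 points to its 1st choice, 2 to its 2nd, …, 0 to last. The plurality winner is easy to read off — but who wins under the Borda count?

Plurality first-place counts: Brookfield 12, Fairview 0, Elmhurst 6, Glendale 5 → Brookfield.
Borda totals: Brookfield 46, Fairview 13, Elmhurst 32, Glendale 47 → Glendale.

Glendale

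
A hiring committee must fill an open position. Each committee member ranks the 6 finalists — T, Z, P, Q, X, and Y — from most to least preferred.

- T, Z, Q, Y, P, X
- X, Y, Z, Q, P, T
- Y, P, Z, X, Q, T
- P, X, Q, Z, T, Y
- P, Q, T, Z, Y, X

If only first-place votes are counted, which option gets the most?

First-place vote totals:
  T: 1
  Z: 0
  P: 2
  Q: 0
  X: 1
  Y: 1
P has the most first-place votes.

P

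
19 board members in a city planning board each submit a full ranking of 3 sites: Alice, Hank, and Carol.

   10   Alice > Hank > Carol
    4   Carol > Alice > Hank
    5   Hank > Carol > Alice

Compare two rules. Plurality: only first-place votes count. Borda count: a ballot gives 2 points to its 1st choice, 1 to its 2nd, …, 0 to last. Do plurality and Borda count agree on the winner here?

Plurality first-place counts: Alice 10, Hank 5, Carol 4 → Alice.
Borda totals: Alice 24, Hank 20, Carol 13 → Alice.
The two rules agree on Alice.

Yes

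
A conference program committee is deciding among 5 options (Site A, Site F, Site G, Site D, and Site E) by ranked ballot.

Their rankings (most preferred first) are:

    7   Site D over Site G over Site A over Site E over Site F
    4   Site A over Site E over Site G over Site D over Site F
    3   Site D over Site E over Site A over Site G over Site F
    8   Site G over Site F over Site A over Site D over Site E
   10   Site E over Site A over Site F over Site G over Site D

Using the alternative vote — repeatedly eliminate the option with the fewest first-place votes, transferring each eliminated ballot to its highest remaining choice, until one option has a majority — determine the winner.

Round 1: Site D 10, Site E 10, Site G 8, Site A 4, Site F 0. Site F has the fewest and is eliminated.
Round 2: Site D 10, Site E 10, Site G 8, Site A 4. Site A has the fewest and is eliminated.
Round 3: Site E 14, Site D 10, Site G 8. Site G has the fewest and is eliminated.
Round 4: Site D 18, Site E 14. Site D has a majority.

Site D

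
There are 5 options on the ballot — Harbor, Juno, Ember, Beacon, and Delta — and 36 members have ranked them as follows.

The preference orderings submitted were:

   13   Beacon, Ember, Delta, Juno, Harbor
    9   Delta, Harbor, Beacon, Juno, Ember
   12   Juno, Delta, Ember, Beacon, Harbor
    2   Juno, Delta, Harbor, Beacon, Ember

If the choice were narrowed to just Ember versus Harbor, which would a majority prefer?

Ballots ranking Ember above Harbor: 13+12 = 25.
Ballots ranking Harbor above Ember: 9+2 = 11.
Ember wins the head-to-head, 25–11.

Ember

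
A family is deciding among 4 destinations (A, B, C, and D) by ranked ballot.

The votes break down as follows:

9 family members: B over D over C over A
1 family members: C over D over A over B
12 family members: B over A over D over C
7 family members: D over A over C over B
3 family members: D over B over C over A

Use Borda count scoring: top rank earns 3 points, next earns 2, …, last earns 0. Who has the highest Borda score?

B

Borda scores:
  A: 9·0 + 1 + 12·2 + 7·2 + 3·0 = 39
  B: 9·3 + 0 + 12·3 + 7·0 + 3·2 = 69
  C: 9·1 + 3 + 12·0 + 7·1 + 3·1 = 22
  D: 9·2 + 2 + 12·1 + 7·3 + 3·3 = 62
B has the highest total.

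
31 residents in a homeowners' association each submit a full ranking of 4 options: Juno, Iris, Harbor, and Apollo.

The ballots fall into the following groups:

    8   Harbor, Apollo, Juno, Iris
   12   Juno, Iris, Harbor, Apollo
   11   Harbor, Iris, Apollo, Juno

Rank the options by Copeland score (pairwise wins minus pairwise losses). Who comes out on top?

Pairwise results:
  Juno vs Iris: Juno wins 20–11.
  Juno vs Harbor: Harbor wins 19–12.
  Juno vs Apollo: Apollo wins 19–12.
  Iris vs Harbor: Harbor wins 19–12.
  Iris vs Apollo: Iris wins 23–8.
  Harbor vs Apollo: Harbor wins 31–0.
Copeland scores (wins − losses):
  Juno: 1 − 2 = -1
  Iris: 1 − 2 = -1
  Harbor: 3 − 0 = 3
  Apollo: 1 − 2 = -1
Harbor has the best Copeland score.

Harbor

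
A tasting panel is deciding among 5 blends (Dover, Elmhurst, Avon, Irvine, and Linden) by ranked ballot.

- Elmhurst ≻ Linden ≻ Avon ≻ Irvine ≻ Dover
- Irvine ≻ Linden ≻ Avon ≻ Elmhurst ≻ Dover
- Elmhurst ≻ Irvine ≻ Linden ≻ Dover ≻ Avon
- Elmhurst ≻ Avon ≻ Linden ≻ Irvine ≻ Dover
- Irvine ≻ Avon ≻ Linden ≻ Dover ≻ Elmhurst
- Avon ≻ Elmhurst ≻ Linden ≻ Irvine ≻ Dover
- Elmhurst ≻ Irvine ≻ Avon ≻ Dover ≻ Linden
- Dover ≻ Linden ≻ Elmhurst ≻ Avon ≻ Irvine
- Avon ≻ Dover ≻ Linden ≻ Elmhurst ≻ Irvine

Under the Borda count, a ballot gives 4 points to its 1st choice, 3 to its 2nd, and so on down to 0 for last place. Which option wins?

Borda scores:
  Dover: 0 + 0 + 1 + 0 + 1 + 0 + 1 + 4 + 3 = 10
  Elmhurst: 4 + 1 + 4 + 4 + 0 + 3 + 4 + 2 + 1 = 23
  Avon: 2 + 2 + 0 + 3 + 3 + 4 + 2 + 1 + 4 = 21
  Irvine: 1 + 4 + 3 + 1 + 4 + 1 + 3 + 0 + 0 = 17
  Linden: 3 + 3 + 2 + 2 + 2 + 2 + 0 + 3 + 2 = 19
Elmhurst has the highest total.

Elmhurst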